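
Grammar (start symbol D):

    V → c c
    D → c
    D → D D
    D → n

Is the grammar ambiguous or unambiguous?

Witness: c c c

Derivation 1: D ⇒ D D ⇒ c D ⇒ c D D ⇒ c c D ⇒ c c c
Derivation 2: D ⇒ D D ⇒ D D D ⇒ c D D ⇒ c c D ⇒ c c c

Two distinct leftmost derivations for the same string.

Ambiguous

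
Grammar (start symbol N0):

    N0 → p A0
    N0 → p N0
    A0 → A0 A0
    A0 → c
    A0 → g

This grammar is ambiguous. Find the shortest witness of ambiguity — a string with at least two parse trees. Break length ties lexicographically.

p c c c

length 2: no string has ≥2 trees
length 3: no string has ≥2 trees
length 4: p c c c has 2 parse trees

Two derivations of p c c c:
  N0 ⇒ p A0 ⇒ p A0 A0 ⇒ p A0 A0 A0 ⇒ p c A0 A0 ⇒ p c c A0 ⇒ p c c c
  N0 ⇒ p A0 ⇒ p A0 A0 ⇒ p c A0 ⇒ p c A0 A0 ⇒ p c c A0 ⇒ p c c c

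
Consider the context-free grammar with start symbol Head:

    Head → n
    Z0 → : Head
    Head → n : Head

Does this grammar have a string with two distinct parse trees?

Unambiguous

(Z0 is unreachable from Head, so its rules don't affect L(Head).) The reachable grammar is A → atom sep A | atom. Each atom is followed by either the separator (recurse) or end-of-string (stop) — no choice point.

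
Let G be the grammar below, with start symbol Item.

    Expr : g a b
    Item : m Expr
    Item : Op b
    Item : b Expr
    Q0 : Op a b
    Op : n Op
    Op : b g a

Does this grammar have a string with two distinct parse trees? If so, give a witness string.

Ambiguous

Witness: b g a b

Derivation 1: Item ⇒ Op b ⇒ b g a b
Derivation 2: Item ⇒ b Expr ⇒ b g a b

Two distinct leftmost derivations for the same string.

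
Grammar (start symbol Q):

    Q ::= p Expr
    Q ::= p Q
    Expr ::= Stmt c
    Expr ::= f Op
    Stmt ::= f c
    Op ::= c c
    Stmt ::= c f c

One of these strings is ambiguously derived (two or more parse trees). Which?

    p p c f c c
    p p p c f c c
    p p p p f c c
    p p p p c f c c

p p p p f c c

p p c f c c: 1 tree
p p p c f c c: 1 tree
p p p p f c c: 2 trees
p p p p c f c c: 1 tree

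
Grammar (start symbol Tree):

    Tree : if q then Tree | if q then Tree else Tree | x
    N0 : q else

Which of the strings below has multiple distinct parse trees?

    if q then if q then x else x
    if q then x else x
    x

if q then if q then x else x: 2 trees
if q then x else x: 1 tree
x: 1 tree

if q then if q then x else x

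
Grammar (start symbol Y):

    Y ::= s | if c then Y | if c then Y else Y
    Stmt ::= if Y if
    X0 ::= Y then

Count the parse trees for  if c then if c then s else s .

Parse trees for if c then if c then s else s:
  [Y if c then [Y if c then [Y s] else [Y s]]]
  [Y if c then [Y if c then [Y s]] else [Y s]]

2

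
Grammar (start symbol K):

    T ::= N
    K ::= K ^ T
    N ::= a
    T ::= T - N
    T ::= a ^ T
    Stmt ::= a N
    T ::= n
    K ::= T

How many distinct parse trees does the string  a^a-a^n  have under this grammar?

Parse trees for a^a-a^n:
  [K [K [K [T [N a]]] ^ [T [T [N a]] - [N a]]] ^ [T n]]
  [K [K [T [T a ^ [T [N a]]] - [N a]]] ^ [T n]]
  [K [K [T a ^ [T [T [N a]] - [N a]]]] ^ [T n]]

3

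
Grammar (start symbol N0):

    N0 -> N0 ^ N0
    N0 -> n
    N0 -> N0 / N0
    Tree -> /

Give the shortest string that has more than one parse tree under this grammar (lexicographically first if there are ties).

length 1: no string has ≥2 trees
length 3: no string has ≥2 trees
length 5: n / n / n has 2 parse trees

Two derivations of n / n / n:
  N0 ⇒ N0 / N0 ⇒ n / N0 ⇒ n / N0 / N0 ⇒ n / n / N0 ⇒ n / n / n
  N0 ⇒ N0 / N0 ⇒ N0 / N0 / N0 ⇒ n / N0 / N0 ⇒ n / n / N0 ⇒ n / n / n

n / n / n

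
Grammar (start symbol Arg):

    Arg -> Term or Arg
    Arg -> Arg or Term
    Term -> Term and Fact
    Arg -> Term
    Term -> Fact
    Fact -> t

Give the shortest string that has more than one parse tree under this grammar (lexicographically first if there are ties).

length 1: no string has ≥2 trees
length 3: t or t has 2 parse trees

Two derivations of t or t:
  Arg ⇒ Term or Arg ⇒ Fact or Arg ⇒ t or Arg ⇒ t or Term ⇒ t or Fact ⇒ t or t
  Arg ⇒ Arg or Term ⇒ Term or Term ⇒ Fact or Term ⇒ t or Term ⇒ t or Fact ⇒ t or t

t or t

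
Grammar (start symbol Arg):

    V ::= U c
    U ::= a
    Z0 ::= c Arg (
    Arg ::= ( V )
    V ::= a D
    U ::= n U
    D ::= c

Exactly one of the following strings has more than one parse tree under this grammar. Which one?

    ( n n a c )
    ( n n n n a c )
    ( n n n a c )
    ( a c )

( a c )

( n n a c ): 1 tree
( n n n n a c ): 1 tree
( n n n a c ): 1 tree
( a c ): 2 trees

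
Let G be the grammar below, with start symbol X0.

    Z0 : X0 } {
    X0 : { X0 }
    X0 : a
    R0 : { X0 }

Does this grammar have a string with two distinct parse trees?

Only X0 is reachable from X0; ignoring the rest: Each string is a nest of matched brackets around a single atom. An opening bracket forces the recursive rule; an atom forces the base rule.

Unambiguous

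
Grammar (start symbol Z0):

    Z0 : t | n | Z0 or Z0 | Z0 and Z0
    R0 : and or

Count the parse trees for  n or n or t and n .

Parse trees for n or n or t and n:
  [Z0 [Z0 n] or [Z0 [Z0 n] or [Z0 [Z0 t] and [Z0 n]]]]
  [Z0 [Z0 n] or [Z0 [Z0 [Z0 n] or [Z0 t]] and [Z0 n]]]
  [Z0 [Z0 [Z0 n] or [Z0 n]] or [Z0 [Z0 t] and [Z0 n]]]
  [Z0 [Z0 [Z0 n] or [Z0 [Z0 n] or [Z0 t]]] and [Z0 n]]
  [Z0 [Z0 [Z0 [Z0 n] or [Z0 n]] or [Z0 t]] and [Z0 n]]

5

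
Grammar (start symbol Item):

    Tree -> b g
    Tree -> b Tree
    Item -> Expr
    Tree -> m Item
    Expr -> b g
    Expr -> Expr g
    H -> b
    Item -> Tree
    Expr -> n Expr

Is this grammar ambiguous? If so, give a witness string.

Witness: b g

Derivation 1: Item ⇒ Expr ⇒ b g
Derivation 2: Item ⇒ Tree ⇒ b g

Two distinct leftmost derivations for the same string.

Ambiguous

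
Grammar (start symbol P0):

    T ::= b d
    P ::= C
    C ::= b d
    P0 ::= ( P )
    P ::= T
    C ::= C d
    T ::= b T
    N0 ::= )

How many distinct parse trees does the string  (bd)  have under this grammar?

2

Parse trees for (bd):
  [P0 ( [P [C b d]] )]
  [P0 ( [P [T b d]] )]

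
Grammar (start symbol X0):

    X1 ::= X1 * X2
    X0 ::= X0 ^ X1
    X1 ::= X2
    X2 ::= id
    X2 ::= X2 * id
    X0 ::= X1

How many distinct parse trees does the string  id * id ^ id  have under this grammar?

Parse trees for id * id ^ id:
  [X0 [X0 [X1 [X1 [X2 id]] * [X2 id]]] ^ [X1 [X2 id]]]
  [X0 [X0 [X1 [X2 [X2 id] * id]]] ^ [X1 [X2 id]]]

2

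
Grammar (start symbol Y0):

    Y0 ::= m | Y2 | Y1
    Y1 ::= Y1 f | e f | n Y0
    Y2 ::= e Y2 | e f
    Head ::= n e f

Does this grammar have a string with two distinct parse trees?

Ambiguous

Witness: e f

Derivation 1: Y0 ⇒ Y2 ⇒ e f
Derivation 2: Y0 ⇒ Y1 ⇒ e f

Two distinct leftmost derivations for the same string.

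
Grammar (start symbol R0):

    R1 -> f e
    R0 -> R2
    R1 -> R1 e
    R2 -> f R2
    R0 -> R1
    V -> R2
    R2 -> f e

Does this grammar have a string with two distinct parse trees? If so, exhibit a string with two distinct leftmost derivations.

Ambiguous

Witness: f e

Derivation 1: R0 ⇒ R2 ⇒ f e
Derivation 2: R0 ⇒ R1 ⇒ f e

Two distinct leftmost derivations for the same string.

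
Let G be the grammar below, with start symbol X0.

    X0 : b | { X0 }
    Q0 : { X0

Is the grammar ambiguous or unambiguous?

Only X0 is reachable from X0; ignoring the rest: L(X0) is { openⁿ atom closeⁿ : n ≥ 0 }. The bracket depth fixes n, and the derivation is forced at every step.

Unambiguous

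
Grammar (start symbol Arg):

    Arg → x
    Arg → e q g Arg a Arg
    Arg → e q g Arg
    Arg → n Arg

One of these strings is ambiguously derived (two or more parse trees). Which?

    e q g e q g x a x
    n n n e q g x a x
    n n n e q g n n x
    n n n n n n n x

e q g e q g x a x

e q g e q g x a x: 2 trees
n n n e q g x a x: 1 tree
n n n e q g n n x: 1 tree
n n n n n n n x: 1 tree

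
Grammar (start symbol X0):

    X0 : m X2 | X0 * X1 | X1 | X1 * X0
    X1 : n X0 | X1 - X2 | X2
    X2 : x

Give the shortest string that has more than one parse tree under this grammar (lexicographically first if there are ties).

length 1: no string has ≥2 trees
length 2: no string has ≥2 trees
length 3: x * x has 2 parse trees

Two derivations of x * x:
  X0 ⇒ X0 * X1 ⇒ X1 * X1 ⇒ X2 * X1 ⇒ x * X1 ⇒ x * X2 ⇒ x * x
  X0 ⇒ X1 * X0 ⇒ X2 * X0 ⇒ x * X0 ⇒ x * X1 ⇒ x * X2 ⇒ x * x

x * x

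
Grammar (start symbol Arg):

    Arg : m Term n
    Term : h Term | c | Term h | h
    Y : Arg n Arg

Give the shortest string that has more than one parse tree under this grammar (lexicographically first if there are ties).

m h h n

length 3: no string has ≥2 trees
length 4: m h h n has 2 parse trees

Two derivations of m h h n:
  Arg ⇒ m Term n ⇒ m h Term n ⇒ m h h n
  Arg ⇒ m Term n ⇒ m Term h n ⇒ m h h n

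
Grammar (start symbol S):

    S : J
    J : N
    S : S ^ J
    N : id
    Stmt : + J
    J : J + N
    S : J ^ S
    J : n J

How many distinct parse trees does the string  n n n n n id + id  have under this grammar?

Parse trees for n n n n n id + id:
  [S [J [J n [J n [J n [J n [J n [J [N id]]]]]]] + [N id]]]
  [S [J n [J [J n [J n [J n [J n [J [N id]]]]]] + [N id]]]]
  [S [J n [J n [J [J n [J n [J n [J [N id]]]]] + [N id]]]]]
  [S [J n [J n [J n [J [J n [J n [J [N id]]]] + [N id]]]]]]
  [S [J n [J n [J n [J n [J [J n [J [N id]]] + [N id]]]]]]]
  [S [J n [J n [J n [J n [J n [J [J [N id]] + [N id]]]]]]]]

6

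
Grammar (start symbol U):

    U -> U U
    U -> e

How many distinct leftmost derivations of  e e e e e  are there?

14

Parse trees for e e e e e (showing first 6 of 14):
  [U [U e] [U [U e] [U [U e] [U [U e] [U e]]]]]
  [U [U e] [U [U e] [U [U [U e] [U e]] [U e]]]]
  [U [U e] [U [U [U e] [U e]] [U [U e] [U e]]]]
  [U [U e] [U [U [U e] [U [U e] [U e]]] [U e]]]
  [U [U e] [U [U [U [U e] [U e]] [U e]] [U e]]]
  [U [U [U e] [U e]] [U [U e] [U [U e] [U e]]]]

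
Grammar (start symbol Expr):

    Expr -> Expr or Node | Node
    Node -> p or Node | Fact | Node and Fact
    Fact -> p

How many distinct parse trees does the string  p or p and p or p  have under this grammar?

Parse trees for p or p and p or p:
  [Expr [Expr [Expr [Node [Fact p]]] or [Node [Node [Fact p]] and [Fact p]]] or [Node [Fact p]]]
  [Expr [Expr [Node p or [Node [Node [Fact p]] and [Fact p]]]] or [Node [Fact p]]]
  [Expr [Expr [Node [Node p or [Node [Fact p]]] and [Fact p]]] or [Node [Fact p]]]

3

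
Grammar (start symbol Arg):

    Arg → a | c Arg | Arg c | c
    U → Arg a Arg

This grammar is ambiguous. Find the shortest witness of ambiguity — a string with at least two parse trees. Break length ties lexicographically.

c c

length 1: no string has ≥2 trees
length 2: c c has 2 parse trees

Two derivations of c c:
  Arg ⇒ c Arg ⇒ c c
  Arg ⇒ Arg c ⇒ c c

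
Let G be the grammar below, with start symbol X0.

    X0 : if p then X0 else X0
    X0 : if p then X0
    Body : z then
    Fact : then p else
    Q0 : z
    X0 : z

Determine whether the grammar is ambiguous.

Witness: if p then if p then z else z

Derivation 1: X0 ⇒ if p then X0 else X0 ⇒ if p then if p then X0 else X0 ⇒ if p then if p then z else X0 ⇒ if p then if p then z else z
Derivation 2: X0 ⇒ if p then X0 ⇒ if p then if p then X0 else X0 ⇒ if p then if p then z else X0 ⇒ if p then if p then z else z

Two distinct leftmost derivations for the same string.

Ambiguous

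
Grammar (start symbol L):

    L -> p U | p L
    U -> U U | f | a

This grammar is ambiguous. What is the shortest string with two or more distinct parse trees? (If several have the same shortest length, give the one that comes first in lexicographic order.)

p a a a

length 2: no string has ≥2 trees
length 3: no string has ≥2 trees
length 4: p a a a has 2 parse trees

Two derivations of p a a a:
  L ⇒ p U ⇒ p U U ⇒ p U U U ⇒ p a U U ⇒ p a a U ⇒ p a a a
  L ⇒ p U ⇒ p U U ⇒ p a U ⇒ p a U U ⇒ p a a U ⇒ p a a a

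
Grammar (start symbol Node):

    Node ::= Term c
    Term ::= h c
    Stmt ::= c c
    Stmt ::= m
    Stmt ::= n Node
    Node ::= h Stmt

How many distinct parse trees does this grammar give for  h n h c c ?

Parse trees for h n h c c:
  [Node h [Stmt n [Node [Term h c] c]]]
  [Node h [Stmt n [Node h [Stmt c c]]]]

2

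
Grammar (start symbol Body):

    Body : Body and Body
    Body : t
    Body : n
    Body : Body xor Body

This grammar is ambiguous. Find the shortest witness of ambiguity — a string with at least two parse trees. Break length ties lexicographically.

length 1: no string has ≥2 trees
length 3: no string has ≥2 trees
length 5: n and n and n has 2 parse trees

Two derivations of n and n and n:
  Body ⇒ Body and Body ⇒ Body and Body and Body ⇒ n and Body and Body ⇒ n and n and Body ⇒ n and n and n
  Body ⇒ Body and Body ⇒ n and Body ⇒ n and Body and Body ⇒ n and n and Body ⇒ n and n and n

n and n and n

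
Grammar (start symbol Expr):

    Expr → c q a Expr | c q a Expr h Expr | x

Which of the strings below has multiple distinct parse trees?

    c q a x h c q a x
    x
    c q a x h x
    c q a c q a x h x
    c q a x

c q a x h c q a x: 1 tree
x: 1 tree
c q a x h x: 1 tree
c q a c q a x h x: 2 trees
c q a x: 1 tree

c q a c q a x h x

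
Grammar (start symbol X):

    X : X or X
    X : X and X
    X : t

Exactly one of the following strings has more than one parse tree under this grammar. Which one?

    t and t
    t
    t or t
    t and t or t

t and t or t

t and t: 1 tree
t: 1 tree
t or t: 1 tree
t and t or t: 2 trees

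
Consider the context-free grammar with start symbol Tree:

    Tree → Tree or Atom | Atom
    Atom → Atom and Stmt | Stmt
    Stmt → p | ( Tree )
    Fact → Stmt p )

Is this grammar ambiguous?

Unambiguous

Only Tree, Atom, Stmt are reachable from Tree; ignoring the rest: This is a standard precedence ladder (Tree over Atom over Stmt), with each level left-recursive on its own operator ('or' at Tree, 'and' at Atom). That structure is LR(1), hence unambiguous.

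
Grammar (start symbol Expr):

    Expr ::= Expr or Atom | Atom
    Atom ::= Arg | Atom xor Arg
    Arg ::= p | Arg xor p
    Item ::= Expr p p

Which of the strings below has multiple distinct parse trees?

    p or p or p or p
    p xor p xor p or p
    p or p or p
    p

p or p or p or p: 1 tree
p xor p xor p or p: 4 trees
p or p or p: 1 tree
p: 1 tree

p xor p xor p or p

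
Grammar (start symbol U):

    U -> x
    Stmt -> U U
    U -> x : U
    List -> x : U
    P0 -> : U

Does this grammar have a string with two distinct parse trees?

Unambiguous

Only U is reachable from U; ignoring the rest: Right-recursive list with a separator: after each atom, whether the separator follows determines the rule. One parse per string.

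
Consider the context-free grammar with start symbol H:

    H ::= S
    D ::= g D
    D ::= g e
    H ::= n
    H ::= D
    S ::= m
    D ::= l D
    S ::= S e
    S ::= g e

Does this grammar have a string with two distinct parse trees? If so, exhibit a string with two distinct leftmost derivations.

Witness: g e

Derivation 1: H ⇒ S ⇒ g e
Derivation 2: H ⇒ D ⇒ g e

Two distinct leftmost derivations for the same string.

Ambiguous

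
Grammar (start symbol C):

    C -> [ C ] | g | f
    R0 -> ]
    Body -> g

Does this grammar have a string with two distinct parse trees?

Only C is reachable from C; ignoring the rest: Each string is a nest of matched brackets around a single atom. An opening bracket forces the recursive rule; an atom forces the base rule.

Unambiguous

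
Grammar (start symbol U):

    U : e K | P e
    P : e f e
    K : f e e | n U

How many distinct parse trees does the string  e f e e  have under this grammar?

2

Parse trees for e f e e:
  [U e [K f e e]]
  [U [P e f e] e]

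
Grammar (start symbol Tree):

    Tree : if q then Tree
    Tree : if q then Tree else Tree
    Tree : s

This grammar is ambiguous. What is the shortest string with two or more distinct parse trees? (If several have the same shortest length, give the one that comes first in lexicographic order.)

length 1: no string has ≥2 trees
length 4: no string has ≥2 trees
length 6: no string has ≥2 trees
length 7: no string has ≥2 trees
length 9: if q then if q then s else s has 2 parse trees

Two derivations of if q then if q then s else s:
  Tree ⇒ if q then Tree ⇒ if q then if q then Tree else Tree ⇒ if q then if q then s else Tree ⇒ if q then if q then s else s
  Tree ⇒ if q then Tree else Tree ⇒ if q then if q then Tree else Tree ⇒ if q then if q then s else Tree ⇒ if q then if q then s else s

if q then if q then s else s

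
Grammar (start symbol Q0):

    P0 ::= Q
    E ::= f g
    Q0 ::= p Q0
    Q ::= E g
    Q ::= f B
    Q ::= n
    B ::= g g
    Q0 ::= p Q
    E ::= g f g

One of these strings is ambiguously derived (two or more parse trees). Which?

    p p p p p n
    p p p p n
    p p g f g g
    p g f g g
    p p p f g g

p p p p p n: 1 tree
p p p p n: 1 tree
p p g f g g: 1 tree
p g f g g: 1 tree
p p p f g g: 2 trees

p p p f g g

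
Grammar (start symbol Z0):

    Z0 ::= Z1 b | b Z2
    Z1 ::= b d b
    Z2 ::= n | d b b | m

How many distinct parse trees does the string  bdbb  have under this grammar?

Parse trees for bdbb:
  [Z0 [Z1 b d b] b]
  [Z0 b [Z2 d b b]]

2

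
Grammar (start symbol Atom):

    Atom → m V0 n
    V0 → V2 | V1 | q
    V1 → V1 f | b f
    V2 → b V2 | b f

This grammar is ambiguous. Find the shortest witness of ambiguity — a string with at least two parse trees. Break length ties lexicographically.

m b f n

length 3: no string has ≥2 trees
length 4: m b f n has 2 parse trees

Two derivations of m b f n:
  Atom ⇒ m V0 n ⇒ m V2 n ⇒ m b f n
  Atom ⇒ m V0 n ⇒ m V1 n ⇒ m b f n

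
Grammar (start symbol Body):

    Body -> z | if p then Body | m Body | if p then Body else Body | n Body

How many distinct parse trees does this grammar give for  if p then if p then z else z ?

Parse trees for if p then if p then z else z:
  [Body if p then [Body if p then [Body z] else [Body z]]]
  [Body if p then [Body if p then [Body z]] else [Body z]]

2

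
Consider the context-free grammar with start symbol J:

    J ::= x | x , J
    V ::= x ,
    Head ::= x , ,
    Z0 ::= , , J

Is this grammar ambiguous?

Unambiguous

Only J is reachable from J; ignoring the rest: The reachable grammar is A → atom sep A | atom. Each atom is followed by either the separator (recurse) or end-of-string (stop) — no choice point.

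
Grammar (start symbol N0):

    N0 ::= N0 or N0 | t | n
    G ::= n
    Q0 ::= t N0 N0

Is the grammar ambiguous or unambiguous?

Ambiguous

Witness: n or n or n

Derivation 1: N0 ⇒ N0 or N0 ⇒ N0 or N0 or N0 ⇒ n or N0 or N0 ⇒ n or n or N0 ⇒ n or n or n
Derivation 2: N0 ⇒ N0 or N0 ⇒ n or N0 ⇒ n or N0 or N0 ⇒ n or n or N0 ⇒ n or n or n

Two distinct leftmost derivations for the same string.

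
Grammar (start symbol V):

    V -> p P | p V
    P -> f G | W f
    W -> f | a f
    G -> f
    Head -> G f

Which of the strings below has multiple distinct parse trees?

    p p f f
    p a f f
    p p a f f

p p f f: 2 trees
p a f f: 1 tree
p p a f f: 1 tree

p p f f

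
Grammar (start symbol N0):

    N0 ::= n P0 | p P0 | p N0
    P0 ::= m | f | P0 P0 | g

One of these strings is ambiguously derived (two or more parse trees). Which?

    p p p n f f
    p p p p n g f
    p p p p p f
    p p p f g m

p p p n f f: 1 tree
p p p p n g f: 1 tree
p p p p p f: 1 tree
p p p f g m: 2 trees

p p p f g m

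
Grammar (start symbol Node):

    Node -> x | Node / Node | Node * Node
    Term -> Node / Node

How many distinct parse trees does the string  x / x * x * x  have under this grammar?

Parse trees for x / x * x * x:
  [Node [Node x] / [Node [Node x] * [Node [Node x] * [Node x]]]]
  [Node [Node x] / [Node [Node [Node x] * [Node x]] * [Node x]]]
  [Node [Node [Node x] / [Node x]] * [Node [Node x] * [Node x]]]
  [Node [Node [Node x] / [Node [Node x] * [Node x]]] * [Node x]]
  [Node [Node [Node [Node x] / [Node x]] * [Node x]] * [Node x]]

5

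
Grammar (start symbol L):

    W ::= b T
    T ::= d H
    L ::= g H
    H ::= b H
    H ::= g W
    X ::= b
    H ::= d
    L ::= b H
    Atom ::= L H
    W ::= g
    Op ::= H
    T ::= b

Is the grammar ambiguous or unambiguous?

Unambiguous

Only L, H, W, T are reachable from L; ignoring the rest: The reachable rules are right-linear with at most one rule per (nonterminal, next-terminal) pair. Each input token forces the next rule, so parsing is deterministic.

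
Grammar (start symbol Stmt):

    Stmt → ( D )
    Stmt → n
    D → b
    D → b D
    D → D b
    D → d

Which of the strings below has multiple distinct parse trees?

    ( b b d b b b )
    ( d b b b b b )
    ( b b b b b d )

( b b d b b b )

( b b d b b b ): 10 trees
( d b b b b b ): 1 tree
( b b b b b d ): 1 tree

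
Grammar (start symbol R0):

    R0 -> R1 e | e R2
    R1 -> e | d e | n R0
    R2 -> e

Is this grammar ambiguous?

Witness: e e

Derivation 1: R0 ⇒ R1 e ⇒ e e
Derivation 2: R0 ⇒ e R2 ⇒ e e

Two distinct leftmost derivations for the same string.

Ambiguous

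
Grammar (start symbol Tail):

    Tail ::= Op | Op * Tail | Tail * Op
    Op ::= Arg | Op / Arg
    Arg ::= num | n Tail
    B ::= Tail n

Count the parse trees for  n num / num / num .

Parse trees for n num / num / num:
  [Tail [Op [Arg n [Tail [Op [Op [Op [Arg num]] / [Arg num]] / [Arg num]]]]]]
  [Tail [Op [Op [Arg n [Tail [Op [Op [Arg num]] / [Arg num]]]]] / [Arg num]]]
  [Tail [Op [Op [Op [Arg n [Tail [Op [Arg num]]]]] / [Arg num]] / [Arg num]]]

3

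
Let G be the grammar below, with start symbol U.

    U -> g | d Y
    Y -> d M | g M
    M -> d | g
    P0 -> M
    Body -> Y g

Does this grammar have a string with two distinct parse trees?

(P0, Body are unreachable from U, so their rules don't affect L(U).) Each reachable nonterminal has at most one production per leading terminal, and all productions are right-linear; the derivation is determined token-by-token.

Unambiguous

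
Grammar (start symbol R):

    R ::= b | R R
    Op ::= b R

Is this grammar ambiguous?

Ambiguous

Witness: b b b

Derivation 1: R ⇒ R R ⇒ b R ⇒ b R R ⇒ b b R ⇒ b b b
Derivation 2: R ⇒ R R ⇒ R R R ⇒ b R R ⇒ b b R ⇒ b b b

Two distinct leftmost derivations for the same string.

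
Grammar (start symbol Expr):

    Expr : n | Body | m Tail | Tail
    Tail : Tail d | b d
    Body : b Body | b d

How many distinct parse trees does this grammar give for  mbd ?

1

Parse trees for mbd:
  [Expr m [Tail b d]]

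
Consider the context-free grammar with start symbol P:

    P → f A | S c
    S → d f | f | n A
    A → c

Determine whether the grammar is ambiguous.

Ambiguous

Witness: f c

Derivation 1: P ⇒ f A ⇒ f c
Derivation 2: P ⇒ S c ⇒ f c

Two distinct leftmost derivations for the same string.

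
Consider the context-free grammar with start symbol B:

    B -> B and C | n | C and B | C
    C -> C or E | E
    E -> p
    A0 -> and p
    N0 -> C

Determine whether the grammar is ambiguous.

Ambiguous

Witness: p and p

Derivation 1: B ⇒ B and C ⇒ C and C ⇒ E and C ⇒ p and C ⇒ p and E ⇒ p and p
Derivation 2: B ⇒ C and B ⇒ E and B ⇒ p and B ⇒ p and C ⇒ p and E ⇒ p and p

Two distinct leftmost derivations for the same string.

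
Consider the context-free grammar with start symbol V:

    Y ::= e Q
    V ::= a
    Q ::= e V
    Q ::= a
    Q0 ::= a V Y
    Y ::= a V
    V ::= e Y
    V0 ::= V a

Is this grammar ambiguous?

Unambiguous

(Q0, V0 are unreachable from V, so their rules don't affect L(V).) Each reachable nonterminal has at most one production per leading terminal, and all productions are right-linear; the derivation is determined token-by-token.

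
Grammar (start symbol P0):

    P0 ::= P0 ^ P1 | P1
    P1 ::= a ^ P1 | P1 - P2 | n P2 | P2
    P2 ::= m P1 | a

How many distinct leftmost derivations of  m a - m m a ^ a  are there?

Parse trees for m a - m m a ^ a:
  [P0 [P0 [P1 [P1 [P2 m [P1 [P2 a]]]] - [P2 m [P1 [P2 m [P1 [P2 a]]]]]]] ^ [P1 [P2 a]]]
  [P0 [P0 [P1 [P2 m [P1 [P1 [P2 a]] - [P2 m [P1 [P2 m [P1 [P2 a]]]]]]]]] ^ [P1 [P2 a]]]
  [P0 [P1 [P1 [P2 m [P1 [P2 a]]]] - [P2 m [P1 [P2 m [P1 a ^ [P1 [P2 a]]]]]]]]
  [P0 [P1 [P2 m [P1 [P1 [P2 a]] - [P2 m [P1 [P2 m [P1 a ^ [P1 [P2 a]]]]]]]]]]

4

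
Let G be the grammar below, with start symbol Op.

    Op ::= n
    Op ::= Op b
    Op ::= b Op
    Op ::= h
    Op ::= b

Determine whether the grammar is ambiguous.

Witness: b b

Derivation 1: Op ⇒ Op b ⇒ b b
Derivation 2: Op ⇒ b Op ⇒ b b

Two distinct leftmost derivations for the same string.

Ambiguous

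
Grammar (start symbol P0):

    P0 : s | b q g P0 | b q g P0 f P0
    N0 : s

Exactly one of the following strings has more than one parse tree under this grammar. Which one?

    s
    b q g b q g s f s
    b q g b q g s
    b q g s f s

b q g b q g s f s

s: 1 tree
b q g b q g s f s: 2 trees
b q g b q g s: 1 tree
b q g s f s: 1 tree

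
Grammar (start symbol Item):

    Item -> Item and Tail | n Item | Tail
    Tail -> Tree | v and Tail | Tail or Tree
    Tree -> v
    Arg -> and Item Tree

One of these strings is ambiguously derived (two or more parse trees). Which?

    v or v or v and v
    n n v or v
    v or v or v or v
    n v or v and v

n v or v and v

v or v or v and v: 1 tree
n n v or v: 1 tree
v or v or v or v: 1 tree
n v or v and v: 2 trees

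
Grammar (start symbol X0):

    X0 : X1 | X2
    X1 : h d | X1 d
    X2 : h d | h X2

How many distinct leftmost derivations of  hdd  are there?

Parse trees for hdd:
  [X0 [X1 [X1 h d] d]]

1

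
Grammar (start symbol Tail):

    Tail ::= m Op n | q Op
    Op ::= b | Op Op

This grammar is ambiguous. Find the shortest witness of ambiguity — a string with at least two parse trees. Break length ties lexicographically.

length 2: no string has ≥2 trees
length 3: no string has ≥2 trees
length 4: q b b b has 2 parse trees

Two derivations of q b b b:
  Tail ⇒ q Op ⇒ q Op Op ⇒ q b Op ⇒ q b Op Op ⇒ q b b Op ⇒ q b b b
  Tail ⇒ q Op ⇒ q Op Op ⇒ q Op Op Op ⇒ q b Op Op ⇒ q b b Op ⇒ q b b b

q b b b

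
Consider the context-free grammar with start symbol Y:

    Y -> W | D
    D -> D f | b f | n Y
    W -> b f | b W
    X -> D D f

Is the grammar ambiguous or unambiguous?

Witness: b f

Derivation 1: Y ⇒ W ⇒ b f
Derivation 2: Y ⇒ D ⇒ b f

Two distinct leftmost derivations for the same string.

Ambiguous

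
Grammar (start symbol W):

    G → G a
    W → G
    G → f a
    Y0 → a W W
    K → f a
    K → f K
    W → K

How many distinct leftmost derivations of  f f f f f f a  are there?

Parse trees for f f f f f f a:
  [W [K f [K f [K f [K f [K f [K f a]]]]]]]

1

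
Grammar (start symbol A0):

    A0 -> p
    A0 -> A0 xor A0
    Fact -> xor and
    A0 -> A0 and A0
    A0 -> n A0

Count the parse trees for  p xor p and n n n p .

2

Parse trees for p xor p and n n n p:
  [A0 [A0 p] xor [A0 [A0 p] and [A0 n [A0 n [A0 n [A0 p]]]]]]
  [A0 [A0 [A0 p] xor [A0 p]] and [A0 n [A0 n [A0 n [A0 p]]]]]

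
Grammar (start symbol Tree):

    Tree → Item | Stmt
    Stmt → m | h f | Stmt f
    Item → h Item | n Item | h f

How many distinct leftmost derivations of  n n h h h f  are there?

Parse trees for n n h h h f:
  [Tree [Item n [Item n [Item h [Item h [Item h f]]]]]]

1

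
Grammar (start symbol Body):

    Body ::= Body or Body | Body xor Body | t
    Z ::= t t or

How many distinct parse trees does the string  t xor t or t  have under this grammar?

Parse trees for t xor t or t:
  [Body [Body [Body t] xor [Body t]] or [Body t]]
  [Body [Body t] xor [Body [Body t] or [Body t]]]

2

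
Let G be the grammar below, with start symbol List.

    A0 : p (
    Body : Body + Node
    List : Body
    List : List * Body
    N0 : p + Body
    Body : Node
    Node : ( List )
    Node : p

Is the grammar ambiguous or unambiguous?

(A0, N0 are unreachable from List, so their rules don't affect L(List).) List → List * Body | Body  ;  Body → Body + Node | Node  — a left-associative chain with Node at the bottom. Each string factors uniquely by precedence.

Unambiguous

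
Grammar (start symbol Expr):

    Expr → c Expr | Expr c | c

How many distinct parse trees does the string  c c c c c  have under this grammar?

16

Parse trees for c c c c c (showing first 6 of 16):
  [Expr c [Expr c [Expr c [Expr c [Expr c]]]]]
  [Expr c [Expr c [Expr c [Expr [Expr c] c]]]]
  [Expr c [Expr c [Expr [Expr c [Expr c]] c]]]
  [Expr c [Expr c [Expr [Expr [Expr c] c] c]]]
  [Expr c [Expr [Expr c [Expr c [Expr c]]] c]]
  [Expr c [Expr [Expr c [Expr [Expr c] c]] c]]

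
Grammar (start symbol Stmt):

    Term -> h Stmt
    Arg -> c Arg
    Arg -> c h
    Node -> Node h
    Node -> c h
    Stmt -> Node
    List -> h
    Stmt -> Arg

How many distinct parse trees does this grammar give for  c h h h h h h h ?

1

Parse trees for c h h h h h h h:
  [Stmt [Node [Node [Node [Node [Node [Node [Node c h] h] h] h] h] h] h]]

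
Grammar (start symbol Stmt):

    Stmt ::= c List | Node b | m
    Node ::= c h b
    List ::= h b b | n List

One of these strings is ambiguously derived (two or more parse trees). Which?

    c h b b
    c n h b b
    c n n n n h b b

c h b b

c h b b: 2 trees
c n h b b: 1 tree
c n n n n h b b: 1 tree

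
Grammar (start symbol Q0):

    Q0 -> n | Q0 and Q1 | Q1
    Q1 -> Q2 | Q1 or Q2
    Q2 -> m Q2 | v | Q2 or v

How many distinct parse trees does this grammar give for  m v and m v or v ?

3

Parse trees for m v and m v or v:
  [Q0 [Q0 [Q1 [Q2 m [Q2 v]]]] and [Q1 [Q2 m [Q2 [Q2 v] or v]]]]
  [Q0 [Q0 [Q1 [Q2 m [Q2 v]]]] and [Q1 [Q2 [Q2 m [Q2 v]] or v]]]
  [Q0 [Q0 [Q1 [Q2 m [Q2 v]]]] and [Q1 [Q1 [Q2 m [Q2 v]]] or [Q2 v]]]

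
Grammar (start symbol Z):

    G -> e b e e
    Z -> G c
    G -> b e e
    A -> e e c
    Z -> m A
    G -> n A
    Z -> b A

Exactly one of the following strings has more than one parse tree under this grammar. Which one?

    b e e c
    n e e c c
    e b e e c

b e e c: 2 trees
n e e c c: 1 tree
e b e e c: 1 tree

b e e c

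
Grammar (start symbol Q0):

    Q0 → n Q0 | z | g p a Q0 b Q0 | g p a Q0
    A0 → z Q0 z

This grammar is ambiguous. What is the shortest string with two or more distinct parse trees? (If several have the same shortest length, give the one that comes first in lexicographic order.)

length 1: no string has ≥2 trees
length 2: no string has ≥2 trees
length 3: no string has ≥2 trees
length 4: no string has ≥2 trees
length 5: no string has ≥2 trees
length 6: no string has ≥2 trees
length 7: no string has ≥2 trees
length 8: no string has ≥2 trees
length 9: g p a g p a z b z has 2 parse trees

Two derivations of g p a g p a z b z:
  Q0 ⇒ g p a Q0 b Q0 ⇒ g p a g p a Q0 b Q0 ⇒ g p a g p a z b Q0 ⇒ g p a g p a z b z
  Q0 ⇒ g p a Q0 ⇒ g p a g p a Q0 b Q0 ⇒ g p a g p a z b Q0 ⇒ g p a g p a z b z

g p a g p a z b z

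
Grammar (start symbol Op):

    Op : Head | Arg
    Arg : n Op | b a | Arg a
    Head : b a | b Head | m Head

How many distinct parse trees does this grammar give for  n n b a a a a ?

14

Parse trees for n n b a a a a (showing first 6 of 14):
  [Op [Arg n [Op [Arg n [Op [Arg [Arg [Arg [Arg b a] a] a] a]]]]]]
  [Op [Arg n [Op [Arg [Arg n [Op [Arg [Arg [Arg b a] a] a]]] a]]]]
  [Op [Arg n [Op [Arg [Arg [Arg n [Op [Arg [Arg b a] a]]] a] a]]]]
  [Op [Arg n [Op [Arg [Arg [Arg [Arg n [Op [Head b a]]] a] a] a]]]]
  [Op [Arg n [Op [Arg [Arg [Arg [Arg n [Op [Arg b a]]] a] a] a]]]]
  [Op [Arg [Arg n [Op [Arg n [Op [Arg [Arg [Arg b a] a] a]]]]] a]]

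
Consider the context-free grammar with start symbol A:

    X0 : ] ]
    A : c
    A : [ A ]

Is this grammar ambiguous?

(X0 is unreachable from A, so its rules don't affect L(A).) L(A) is { openⁿ atom closeⁿ : n ≥ 0 }. The bracket depth fixes n, and the derivation is forced at every step.

Unambiguous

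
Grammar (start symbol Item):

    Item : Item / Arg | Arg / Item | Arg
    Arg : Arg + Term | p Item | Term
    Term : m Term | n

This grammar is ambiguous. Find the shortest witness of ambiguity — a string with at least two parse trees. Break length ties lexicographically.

length 1: no string has ≥2 trees
length 2: no string has ≥2 trees
length 3: n / n has 2 parse trees

Two derivations of n / n:
  Item ⇒ Item / Arg ⇒ Arg / Arg ⇒ Term / Arg ⇒ n / Arg ⇒ n / Term ⇒ n / n
  Item ⇒ Arg / Item ⇒ Term / Item ⇒ n / Item ⇒ n / Arg ⇒ n / Term ⇒ n / n

n / n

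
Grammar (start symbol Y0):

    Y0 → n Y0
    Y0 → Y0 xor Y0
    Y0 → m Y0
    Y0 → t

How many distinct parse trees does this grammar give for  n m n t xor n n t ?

Parse trees for n m n t xor n n t:
  [Y0 n [Y0 [Y0 m [Y0 n [Y0 t]]] xor [Y0 n [Y0 n [Y0 t]]]]]
  [Y0 n [Y0 m [Y0 n [Y0 [Y0 t] xor [Y0 n [Y0 n [Y0 t]]]]]]]
  [Y0 n [Y0 m [Y0 [Y0 n [Y0 t]] xor [Y0 n [Y0 n [Y0 t]]]]]]
  [Y0 [Y0 n [Y0 m [Y0 n [Y0 t]]]] xor [Y0 n [Y0 n [Y0 t]]]]

4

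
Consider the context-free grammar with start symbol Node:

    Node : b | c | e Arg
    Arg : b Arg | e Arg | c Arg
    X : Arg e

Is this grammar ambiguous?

Only Node, Arg are reachable from Node; ignoring the rest: Each reachable nonterminal has at most one production per leading terminal, and all productions are right-linear; the derivation is determined token-by-token.

Unambiguous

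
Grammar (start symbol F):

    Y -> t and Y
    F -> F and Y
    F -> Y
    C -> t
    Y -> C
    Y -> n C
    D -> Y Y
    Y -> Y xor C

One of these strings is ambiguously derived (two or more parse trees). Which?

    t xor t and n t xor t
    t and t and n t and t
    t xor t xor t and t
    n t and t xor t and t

t xor t and n t xor t: 1 tree
t and t and n t and t: 4 trees
t xor t xor t and t: 1 tree
n t and t xor t and t: 1 tree

t and t and n t and t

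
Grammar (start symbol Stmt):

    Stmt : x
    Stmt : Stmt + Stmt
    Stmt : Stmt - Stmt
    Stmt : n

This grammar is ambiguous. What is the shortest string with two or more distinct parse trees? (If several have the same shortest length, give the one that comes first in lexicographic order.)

length 1: no string has ≥2 trees
length 3: no string has ≥2 trees
length 5: n + n + n has 2 parse trees

Two derivations of n + n + n:
  Stmt ⇒ Stmt + Stmt ⇒ Stmt + Stmt + Stmt ⇒ n + Stmt + Stmt ⇒ n + n + Stmt ⇒ n + n + n
  Stmt ⇒ Stmt + Stmt ⇒ n + Stmt ⇒ n + Stmt + Stmt ⇒ n + n + Stmt ⇒ n + n + n

n + n + n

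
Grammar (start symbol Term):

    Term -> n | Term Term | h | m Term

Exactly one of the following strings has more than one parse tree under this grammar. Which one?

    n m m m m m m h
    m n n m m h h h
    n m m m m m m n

n m m m m m m h: 1 tree
m n n m m h h h: 95 trees
n m m m m m m n: 1 tree

m n n m m h h h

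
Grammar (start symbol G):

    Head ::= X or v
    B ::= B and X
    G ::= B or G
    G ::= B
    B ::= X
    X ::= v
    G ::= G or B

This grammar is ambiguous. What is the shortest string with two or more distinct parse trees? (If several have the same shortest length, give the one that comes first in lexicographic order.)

v or v

length 1: no string has ≥2 trees
length 3: v or v has 2 parse trees

Two derivations of v or v:
  G ⇒ B or G ⇒ X or G ⇒ v or G ⇒ v or B ⇒ v or X ⇒ v or v
  G ⇒ G or B ⇒ B or B ⇒ X or B ⇒ v or B ⇒ v or X ⇒ v or v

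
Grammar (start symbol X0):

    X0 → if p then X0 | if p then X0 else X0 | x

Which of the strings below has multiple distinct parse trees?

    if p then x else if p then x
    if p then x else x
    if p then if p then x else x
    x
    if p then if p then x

if p then x else if p then x: 1 tree
if p then x else x: 1 tree
if p then if p then x else x: 2 trees
x: 1 tree
if p then if p then x: 1 tree

if p then if p then x else x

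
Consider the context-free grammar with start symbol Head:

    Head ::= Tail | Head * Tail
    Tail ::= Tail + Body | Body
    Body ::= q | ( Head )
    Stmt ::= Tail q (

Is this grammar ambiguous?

Unambiguous

Only Head, Tail, Body are reachable from Head; ignoring the rest: The grammar is stratified — Head handles '*' (left-recursive), Tail handles '+', Body atoms. Each operator has a fixed associativity and precedence level, so every string has one parse.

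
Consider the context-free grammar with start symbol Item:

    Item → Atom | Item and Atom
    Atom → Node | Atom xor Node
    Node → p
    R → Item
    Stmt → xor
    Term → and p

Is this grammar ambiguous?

(R, Stmt, Term are unreachable from Item, so their rules don't affect L(Item).) The grammar is stratified — Item handles 'and' (left-recursive), Atom handles 'xor', Node atoms. Each operator has a fixed associativity and precedence level, so every string has one parse.

Unambiguous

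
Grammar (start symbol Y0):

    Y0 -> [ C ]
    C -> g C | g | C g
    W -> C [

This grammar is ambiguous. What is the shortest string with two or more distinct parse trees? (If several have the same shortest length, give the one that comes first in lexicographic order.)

[ g g ]

length 3: no string has ≥2 trees
length 4: [ g g ] has 2 parse trees

Two derivations of [ g g ]:
  Y0 ⇒ [ C ] ⇒ [ g C ] ⇒ [ g g ]
  Y0 ⇒ [ C ] ⇒ [ C g ] ⇒ [ g g ]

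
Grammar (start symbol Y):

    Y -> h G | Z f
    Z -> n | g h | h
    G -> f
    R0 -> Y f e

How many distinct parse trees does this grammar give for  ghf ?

1

Parse trees for ghf:
  [Y [Z g h] f]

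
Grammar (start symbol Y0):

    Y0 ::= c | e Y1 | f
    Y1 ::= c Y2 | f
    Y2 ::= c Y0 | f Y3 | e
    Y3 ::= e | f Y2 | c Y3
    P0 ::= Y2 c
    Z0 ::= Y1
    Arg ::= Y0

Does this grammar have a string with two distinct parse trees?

(P0, Z0, Arg are unreachable from Y0, so their rules don't affect L(Y0).) Restricted to the reachable nonterminals, every rule has the form A → t or A → t B, and no two rules for the same A share a first terminal. The grammar encodes a DFA — one run per string.

Unambiguous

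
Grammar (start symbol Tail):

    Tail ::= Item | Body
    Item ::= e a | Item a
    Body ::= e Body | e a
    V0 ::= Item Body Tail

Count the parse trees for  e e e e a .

1

Parse trees for e e e e a:
  [Tail [Body e [Body e [Body e [Body e a]]]]]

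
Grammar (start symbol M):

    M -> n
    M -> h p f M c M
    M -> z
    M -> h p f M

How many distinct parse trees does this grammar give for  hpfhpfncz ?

2

Parse trees for hpfhpfncz:
  [M h p f [M h p f [M n]] c [M z]]
  [M h p f [M h p f [M n] c [M z]]]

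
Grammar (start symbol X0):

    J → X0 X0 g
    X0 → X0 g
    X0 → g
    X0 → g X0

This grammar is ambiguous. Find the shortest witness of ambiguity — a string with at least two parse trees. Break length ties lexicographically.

length 1: no string has ≥2 trees
length 2: g g has 2 parse trees

Two derivations of g g:
  X0 ⇒ X0 g ⇒ g g
  X0 ⇒ g X0 ⇒ g g

g g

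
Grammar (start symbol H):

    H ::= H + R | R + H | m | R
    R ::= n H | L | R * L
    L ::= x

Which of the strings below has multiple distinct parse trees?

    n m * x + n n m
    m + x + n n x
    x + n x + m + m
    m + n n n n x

n m * x + n n m: 2 trees
m + x + n n x: 1 tree
x + n x + m + m: 1 tree
m + n n n n x: 1 tree

n m * x + n n m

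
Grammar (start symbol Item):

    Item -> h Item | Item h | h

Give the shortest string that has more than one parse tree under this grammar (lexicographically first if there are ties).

length 1: no string has ≥2 trees
length 2: h h has 2 parse trees

Two derivations of h h:
  Item ⇒ h Item ⇒ h h
  Item ⇒ Item h ⇒ h h

h h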